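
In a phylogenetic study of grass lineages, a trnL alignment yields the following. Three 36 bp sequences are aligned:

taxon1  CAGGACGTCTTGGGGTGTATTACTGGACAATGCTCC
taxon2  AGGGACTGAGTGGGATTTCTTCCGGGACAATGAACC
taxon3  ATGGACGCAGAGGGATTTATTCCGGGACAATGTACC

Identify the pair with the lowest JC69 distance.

taxon2 and taxon3

taxon1–taxon2: 13/36 differ, p = 0.361, d = 0.493.
taxon1–taxon3: 12/36 differ, p = 0.333, d = 0.441.
taxon2–taxon3: 6/36 differ, p = 0.167, d = 0.188.
The smallest distance is between taxon2 and taxon3.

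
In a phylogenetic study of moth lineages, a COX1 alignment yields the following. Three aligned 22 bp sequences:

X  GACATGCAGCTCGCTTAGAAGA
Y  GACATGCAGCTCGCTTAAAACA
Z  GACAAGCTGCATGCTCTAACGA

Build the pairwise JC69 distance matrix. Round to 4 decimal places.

d(X,Y) = 0.0969, d(X,Z) = 0.4975, d(Y,Z) = 0.4975

X–Y: 2/22 sites differ → p ≈ 0.090909, d = −0.75 ln(1 − 0.121212) = 0.096909 ≈ 0.0969.
X–Z: 8/22 sites differ → p ≈ 0.363636, d = −0.75 ln(1 − 0.484848) = 0.497470 ≈ 0.4975.
Y–Z: 8/22 sites differ → p ≈ 0.363636, d = −0.75 ln(1 − 0.484848) = 0.497470 ≈ 0.4975.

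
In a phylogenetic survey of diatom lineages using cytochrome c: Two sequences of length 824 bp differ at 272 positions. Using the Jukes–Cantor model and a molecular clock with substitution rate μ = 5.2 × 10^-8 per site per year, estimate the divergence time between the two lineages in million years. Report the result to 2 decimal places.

p = 272/824 ≈ 0.330097.
d = −(3/4) ln(1 − 4p/3) = −0.75 ln(1 − 0.440129) = −0.75 ln(0.559871)
  = −0.75 × (-0.580049) = 0.435037 substitutions/site.
Under a molecular clock d = 2μt, so t = d/(2μ) = 0.435037 / (2 × 5.2 × 10^-8) = 4.18 million years.

4.18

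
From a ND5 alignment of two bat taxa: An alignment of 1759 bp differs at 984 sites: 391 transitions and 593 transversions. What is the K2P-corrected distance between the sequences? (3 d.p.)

P = 391/1759 ≈ 0.222285 and Q = 593/1759 ≈ 0.337123.
Under the Kimura two-parameter model, d = −½ ln(1 − 2P − Q) − ¼ ln(1 − 2Q).
1 − 2P − Q = 0.218307, giving −½ ln(0.218307) = 0.760926.
1 − 2Q = 0.325754, giving −¼ ln(0.325754) = 0.280403.
d = 0.760926 + 0.280403 = 1.041329.

1.041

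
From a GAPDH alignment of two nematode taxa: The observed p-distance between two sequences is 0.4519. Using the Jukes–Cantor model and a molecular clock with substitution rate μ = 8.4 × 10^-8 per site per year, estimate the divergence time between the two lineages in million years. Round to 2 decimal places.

4.12

d = −(3/4) ln(1 − 4p/3) = −0.75 ln(1 − 0.602533) = −0.75 ln(0.397467)
  = −0.75 × (-0.922643) = 0.691982 substitutions/site.
Under a molecular clock d = 2μt, so t = d/(2μ) = 0.691982 / (2 × 8.4 × 10^-8) = 4.12 million years.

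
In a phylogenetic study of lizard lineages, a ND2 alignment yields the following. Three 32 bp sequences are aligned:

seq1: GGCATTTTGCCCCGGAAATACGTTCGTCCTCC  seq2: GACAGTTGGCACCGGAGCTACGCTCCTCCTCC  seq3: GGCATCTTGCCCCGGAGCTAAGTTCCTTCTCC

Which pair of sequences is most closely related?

seq1–seq2: 8/32 differ, p = 0.250, d = 0.304.
seq1–seq3: 6/32 differ, p = 0.188, d = 0.216.
seq2–seq3: 8/32 differ, p = 0.250, d = 0.304.
The smallest distance is between seq1 and seq3.

seq1 and seq3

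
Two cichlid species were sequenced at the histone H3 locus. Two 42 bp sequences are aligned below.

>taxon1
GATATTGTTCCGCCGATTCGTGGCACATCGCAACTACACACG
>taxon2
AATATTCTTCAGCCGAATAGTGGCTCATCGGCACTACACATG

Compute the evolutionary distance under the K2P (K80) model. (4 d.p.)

0.2532

Of 42 sites, 2 differences are transitions and 7 are transversions, so P = 2/42 ≈ 0.047619 and Q = 7/42 ≈ 0.166667.
Under the Kimura two-parameter model, d = −½ ln(1 − 2P − Q) − ¼ ln(1 − 2Q).
1 − 2P − Q = 0.738095, giving −½ ln(0.738095) = 0.151841.
1 − 2Q = 0.666666, giving −¼ ln(0.666666) = 0.101367.
d = 0.151841 + 0.101367 = 0.253208.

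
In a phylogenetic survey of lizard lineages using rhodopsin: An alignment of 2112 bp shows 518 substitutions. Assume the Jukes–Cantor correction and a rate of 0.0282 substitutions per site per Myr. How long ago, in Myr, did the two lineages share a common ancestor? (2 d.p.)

5.27

p = 518/2112 ≈ 0.245265.
d = −(3/4) ln(1 − 4p/3) = −0.75 ln(1 − 0.32702) = −0.75 ln(0.67298)
  = −0.75 × (-0.396040) = 0.297030 substitutions/site.
Under a molecular clock d = 2μt, so t = d/(2μ) = 0.297030 / (2 × 0.0282) = 5.27 Myr.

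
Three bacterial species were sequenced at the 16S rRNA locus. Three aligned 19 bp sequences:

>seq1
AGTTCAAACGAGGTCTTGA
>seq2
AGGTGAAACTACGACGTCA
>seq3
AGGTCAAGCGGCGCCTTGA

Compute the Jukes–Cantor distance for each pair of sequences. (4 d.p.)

seq1–seq2: 7/19 sites differ → p ≈ 0.368421, d = −0.75 ln(1 − 0.491228) = 0.506816 ≈ 0.5068.
seq1–seq3: 5/19 sites differ → p ≈ 0.263158, d = −0.75 ln(1 − 0.350877) = 0.324100 ≈ 0.3241.
seq2–seq3: 7/19 sites differ → p ≈ 0.368421, d = −0.75 ln(1 − 0.491228) = 0.506816 ≈ 0.5068.

d(seq1,seq2) = 0.5068, d(seq1,seq3) = 0.3241, d(seq2,seq3) = 0.5068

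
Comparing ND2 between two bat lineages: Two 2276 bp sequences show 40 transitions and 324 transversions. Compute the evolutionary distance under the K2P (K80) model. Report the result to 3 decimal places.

P = 40/2276 ≈ 0.017575 and Q = 324/2276 ≈ 0.142355.
Under the Kimura two-parameter model, d = −½ ln(1 − 2P − Q) − ¼ ln(1 − 2Q).
1 − 2P − Q = 0.822495, giving −½ ln(0.822495) = 0.097706.
1 − 2Q = 0.71529, giving −¼ ln(0.71529) = 0.083767.
d = 0.097706 + 0.083767 = 0.181473.

0.181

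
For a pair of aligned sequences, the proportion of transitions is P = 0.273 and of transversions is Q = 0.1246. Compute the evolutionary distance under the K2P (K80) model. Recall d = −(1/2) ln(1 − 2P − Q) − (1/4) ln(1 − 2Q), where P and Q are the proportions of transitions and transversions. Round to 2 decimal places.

0.63

Under the Kimura two-parameter model, d = −½ ln(1 − 2P − Q) − ¼ ln(1 − 2Q).
1 − 2P − Q = 0.3294, giving −½ ln(0.3294) = 0.555241.
1 − 2Q = 0.7508, giving −¼ ln(0.7508) = 0.071654.
d = 0.555241 + 0.071654 = 0.626895.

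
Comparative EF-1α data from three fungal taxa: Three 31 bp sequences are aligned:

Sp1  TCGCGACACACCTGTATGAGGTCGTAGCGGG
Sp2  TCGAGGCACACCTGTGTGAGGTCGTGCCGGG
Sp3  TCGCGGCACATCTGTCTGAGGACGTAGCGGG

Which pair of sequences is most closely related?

Sp1–Sp2: 5/31 differ, p = 0.161, d = 0.182.
Sp1–Sp3: 4/31 differ, p = 0.129, d = 0.142.
Sp2–Sp3: 6/31 differ, p = 0.194, d = 0.224.
The smallest distance is between Sp1 and Sp3.

Sp1 and Sp3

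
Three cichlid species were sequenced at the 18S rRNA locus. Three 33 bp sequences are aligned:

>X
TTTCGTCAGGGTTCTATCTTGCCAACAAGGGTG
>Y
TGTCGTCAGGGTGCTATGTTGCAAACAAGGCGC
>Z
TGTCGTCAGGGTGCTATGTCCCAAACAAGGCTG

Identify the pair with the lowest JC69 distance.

X–Y: 7/33 differ, p = 0.212, d = 0.249.
X–Z: 7/33 differ, p = 0.212, d = 0.249.
Y–Z: 4/33 differ, p = 0.121, d = 0.132.
The smallest distance is between Y and Z.

Y and Z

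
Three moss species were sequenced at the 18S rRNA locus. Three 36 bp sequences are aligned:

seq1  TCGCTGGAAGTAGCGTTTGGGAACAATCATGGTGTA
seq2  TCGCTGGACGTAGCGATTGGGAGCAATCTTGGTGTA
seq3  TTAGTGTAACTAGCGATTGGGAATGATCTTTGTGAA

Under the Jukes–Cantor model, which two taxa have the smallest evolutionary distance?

seq1–seq2: 4/36 differ, p = 0.111, d = 0.120.
seq1–seq3: 11/36 differ, p = 0.306, d = 0.392.
seq2–seq3: 11/36 differ, p = 0.306, d = 0.392.
The smallest distance is between seq1 and seq2.

seq1 and seq2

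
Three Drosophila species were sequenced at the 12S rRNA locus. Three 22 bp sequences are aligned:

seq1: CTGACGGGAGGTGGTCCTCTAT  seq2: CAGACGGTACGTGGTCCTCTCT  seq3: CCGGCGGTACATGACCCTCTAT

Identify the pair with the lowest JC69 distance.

seq1–seq2: 4/22 differ, p = 0.182, d = 0.208.
seq1–seq3: 7/22 differ, p = 0.318, d = 0.414.
seq2–seq3: 6/22 differ, p = 0.273, d = 0.339.
The smallest distance is between seq1 and seq2.

seq1 and seq2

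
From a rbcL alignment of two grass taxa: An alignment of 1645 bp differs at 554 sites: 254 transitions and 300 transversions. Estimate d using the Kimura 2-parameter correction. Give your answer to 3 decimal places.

0.451

P = 254/1645 ≈ 0.154407 and Q = 300/1645 ≈ 0.182371.
Under the Kimura two-parameter model, d = −½ ln(1 − 2P − Q) − ¼ ln(1 − 2Q).
1 − 2P − Q = 0.508815, giving −½ ln(0.508815) = 0.337835.
1 − 2Q = 0.635258, giving −¼ ln(0.635258) = 0.113431.
d = 0.337835 + 0.113431 = 0.451266.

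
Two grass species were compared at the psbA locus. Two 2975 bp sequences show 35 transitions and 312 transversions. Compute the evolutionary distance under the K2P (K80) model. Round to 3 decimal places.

0.128

P = 35/2975 ≈ 0.011765 and Q = 312/2975 ≈ 0.104874.
Under the Kimura two-parameter model, d = −½ ln(1 − 2P − Q) − ¼ ln(1 − 2Q).
1 − 2P − Q = 0.871596, giving −½ ln(0.871596) = 0.068715.
1 − 2Q = 0.790252, giving −¼ ln(0.790252) = 0.058851.
d = 0.068715 + 0.058851 = 0.127566.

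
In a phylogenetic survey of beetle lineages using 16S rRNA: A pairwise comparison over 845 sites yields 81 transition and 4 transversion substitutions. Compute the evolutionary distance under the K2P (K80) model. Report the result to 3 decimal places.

P = 81/845 ≈ 0.095858 and Q = 4/845 ≈ 0.004734.
Under the Kimura two-parameter model, d = −½ ln(1 − 2P − Q) − ¼ ln(1 − 2Q).
1 − 2P − Q = 0.80355, giving −½ ln(0.80355) = 0.109358.
1 − 2Q = 0.990532, giving −¼ ln(0.990532) = 0.002378.
d = 0.109358 + 0.002378 = 0.111736.

0.112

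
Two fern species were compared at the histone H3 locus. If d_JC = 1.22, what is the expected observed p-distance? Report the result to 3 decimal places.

0.603

p = (3/4)(1 − e^(−4d/3)) = 0.75 × (1 − e^(-1.626667)) = 0.75 × (1 − 0.196584) = 0.602562.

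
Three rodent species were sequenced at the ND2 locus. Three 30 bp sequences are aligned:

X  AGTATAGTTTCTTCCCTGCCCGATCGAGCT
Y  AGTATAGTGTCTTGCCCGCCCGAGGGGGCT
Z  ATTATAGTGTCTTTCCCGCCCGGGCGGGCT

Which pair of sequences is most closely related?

X–Y: 6/30 differ, p = 0.200, d = 0.233.
X–Z: 7/30 differ, p = 0.233, d = 0.280.
Y–Z: 4/30 differ, p = 0.133, d = 0.147.
The smallest distance is between Y and Z.

Y and Z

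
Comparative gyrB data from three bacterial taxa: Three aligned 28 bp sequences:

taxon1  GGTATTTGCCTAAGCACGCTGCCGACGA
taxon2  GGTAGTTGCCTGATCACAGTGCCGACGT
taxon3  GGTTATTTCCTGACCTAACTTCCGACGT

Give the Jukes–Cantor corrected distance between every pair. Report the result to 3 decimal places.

d(taxon1,taxon2) = 0.252, d(taxon1,taxon3) = 0.485, d(taxon2,taxon3) = 0.360

taxon1–taxon2: 6/28 sites differ → p ≈ 0.214286, d = −0.75 ln(1 − 0.285715) = 0.252355 ≈ 0.252.
taxon1–taxon3: 10/28 sites differ → p ≈ 0.357143, d = −0.75 ln(1 − 0.476191) = 0.484971 ≈ 0.485.
taxon2–taxon3: 8/28 sites differ → p ≈ 0.285714, d = −0.75 ln(1 − 0.380952) = 0.359679 ≈ 0.360.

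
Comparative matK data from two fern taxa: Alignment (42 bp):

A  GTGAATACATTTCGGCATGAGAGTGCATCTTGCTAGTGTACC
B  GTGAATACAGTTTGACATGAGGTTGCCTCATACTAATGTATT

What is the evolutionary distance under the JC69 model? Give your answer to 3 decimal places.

0.322

The sequences differ at 11 of 42 sites, so p = 11/42 ≈ 0.261905.
d = −(3/4) ln(1 − 4p/3) = −0.75 ln(1 − 0.349207) = −0.75 ln(0.650793)
  = −0.75 × (-0.429564) = 0.322173 substitutions/site.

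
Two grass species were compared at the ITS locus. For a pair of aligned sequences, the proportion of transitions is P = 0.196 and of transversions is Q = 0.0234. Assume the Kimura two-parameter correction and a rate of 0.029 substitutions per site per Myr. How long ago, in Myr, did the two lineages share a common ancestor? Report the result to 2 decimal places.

Under the Kimura two-parameter model, d = −½ ln(1 − 2P − Q) − ¼ ln(1 − 2Q).
1 − 2P − Q = 0.5846, giving −½ ln(0.5846) = 0.268414.
1 − 2Q = 0.9532, giving −¼ ln(0.9532) = 0.011983.
d = 0.268414 + 0.011983 = 0.280397.
Under a molecular clock d = 2μt, so t = d/(2μ) = 0.280397 / (2 × 0.029) = 4.83 Myr.

4.83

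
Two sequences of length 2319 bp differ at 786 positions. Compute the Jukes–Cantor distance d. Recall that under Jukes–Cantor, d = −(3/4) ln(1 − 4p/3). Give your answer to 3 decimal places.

0.451

p = 786/2319 ≈ 0.338939.
d = −(3/4) ln(1 − 4p/3) = −0.75 ln(1 − 0.451919) = −0.75 ln(0.548081)
  = −0.75 × (-0.601332) = 0.450999 substitutions/site.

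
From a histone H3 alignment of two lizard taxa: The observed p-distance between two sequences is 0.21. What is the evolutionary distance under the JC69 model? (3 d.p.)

d = −(3/4) ln(1 − 4p/3) = −0.75 ln(1 − 0.28) = −0.75 ln(0.72)
  = −0.75 × (-0.328504) = 0.246378 substitutions/site.

0.246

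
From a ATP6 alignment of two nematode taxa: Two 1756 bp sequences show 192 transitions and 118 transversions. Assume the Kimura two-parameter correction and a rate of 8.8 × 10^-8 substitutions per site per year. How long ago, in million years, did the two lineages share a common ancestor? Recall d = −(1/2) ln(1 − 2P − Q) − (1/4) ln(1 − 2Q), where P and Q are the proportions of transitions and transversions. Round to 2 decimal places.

P = 192/1756 ≈ 0.109339 and Q = 118/1756 ≈ 0.067198.
Under the Kimura two-parameter model, d = −½ ln(1 − 2P − Q) − ¼ ln(1 − 2Q).
1 − 2P − Q = 0.714124, giving −½ ln(0.714124) = 0.168349.
1 − 2Q = 0.865604, giving −¼ ln(0.865604) = 0.036082.
d = 0.168349 + 0.036082 = 0.204431.
Under a molecular clock d = 2μt, so t = d/(2μ) = 0.204431 / (2 × 8.8 × 10^-8) = 1.16 million years.

1.16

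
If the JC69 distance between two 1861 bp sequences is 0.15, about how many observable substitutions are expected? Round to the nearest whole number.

253

Invert JC69: p = (3/4)(1 − e^(−4d/3)) = 0.75 × (1 − e^(-0.2)) = 0.75 × (1 − 0.818731) = 0.135952.
Expected differing sites = pL ≈ 0.135952 × 1861 = 253.006672 ≈ 253.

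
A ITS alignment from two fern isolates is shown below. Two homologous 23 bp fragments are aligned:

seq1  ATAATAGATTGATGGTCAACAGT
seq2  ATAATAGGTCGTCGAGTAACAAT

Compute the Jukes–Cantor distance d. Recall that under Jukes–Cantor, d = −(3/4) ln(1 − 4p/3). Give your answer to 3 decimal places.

The sequences differ at 8 of 23 sites (8, 10, 12, 13, 15, 16, 17, 22), so p = 8/23 ≈ 0.347826.
d = −(3/4) ln(1 − 4p/3) = −0.75 ln(1 − 0.463768) = −0.75 ln(0.536232)
  = −0.75 × (-0.623188) = 0.467391 substitutions/site.

0.467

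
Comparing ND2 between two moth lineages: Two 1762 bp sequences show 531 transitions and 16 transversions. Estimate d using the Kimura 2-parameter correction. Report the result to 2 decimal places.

0.48

P = 531/1762 ≈ 0.301362 and Q = 16/1762 ≈ 0.009081.
Under the Kimura two-parameter model, d = −½ ln(1 − 2P − Q) − ¼ ln(1 − 2Q).
1 − 2P − Q = 0.388195, giving −½ ln(0.388195) = 0.473124.
1 − 2Q = 0.981838, giving −¼ ln(0.981838) = 0.004582.
d = 0.473124 + 0.004582 = 0.477706.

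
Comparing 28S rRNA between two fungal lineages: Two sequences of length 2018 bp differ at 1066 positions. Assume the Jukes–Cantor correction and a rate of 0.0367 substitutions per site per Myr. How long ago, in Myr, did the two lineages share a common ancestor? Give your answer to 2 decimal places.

12.45

p = 1066/2018 ≈ 0.528246.
d = −(3/4) ln(1 − 4p/3) = −0.75 ln(1 − 0.704328) = −0.75 ln(0.295672)
  = −0.75 × (-1.218505) = 0.913879 substitutions/site.
Under a molecular clock d = 2μt, so t = d/(2μ) = 0.913879 / (2 × 0.0367) = 12.45 Myr.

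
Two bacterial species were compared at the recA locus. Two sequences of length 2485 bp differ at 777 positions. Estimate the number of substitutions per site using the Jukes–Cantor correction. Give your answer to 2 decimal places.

p = 777/2485 ≈ 0.312676.
d = −(3/4) ln(1 − 4p/3) = −0.75 ln(1 − 0.416901) = −0.75 ln(0.583099)
  = −0.75 × (-0.539398) = 0.404549 substitutions/site.

0.40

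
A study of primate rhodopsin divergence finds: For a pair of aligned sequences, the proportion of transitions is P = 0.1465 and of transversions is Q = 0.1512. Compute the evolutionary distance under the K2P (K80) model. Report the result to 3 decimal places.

0.384

Under the Kimura two-parameter model, d = −½ ln(1 − 2P − Q) − ¼ ln(1 − 2Q).
1 − 2P − Q = 0.5558, giving −½ ln(0.5558) = 0.293673.
1 − 2Q = 0.6976, giving −¼ ln(0.6976) = 0.090027.
d = 0.293673 + 0.090027 = 0.383700.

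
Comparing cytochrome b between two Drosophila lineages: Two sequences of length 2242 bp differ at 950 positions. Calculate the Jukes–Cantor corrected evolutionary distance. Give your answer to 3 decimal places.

p = 950/2242 ≈ 0.423729.
d = −(3/4) ln(1 − 4p/3) = −0.75 ln(1 − 0.564972) = −0.75 ln(0.435028)
  = −0.75 × (-0.832345) = 0.624259 substitutions/site.

0.624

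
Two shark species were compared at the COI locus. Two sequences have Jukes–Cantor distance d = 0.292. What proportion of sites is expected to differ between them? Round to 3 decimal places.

0.242

p = (3/4)(1 − e^(−4d/3)) = 0.75 × (1 − e^(-0.389333)) = 0.75 × (1 − 0.677509) = 0.241868.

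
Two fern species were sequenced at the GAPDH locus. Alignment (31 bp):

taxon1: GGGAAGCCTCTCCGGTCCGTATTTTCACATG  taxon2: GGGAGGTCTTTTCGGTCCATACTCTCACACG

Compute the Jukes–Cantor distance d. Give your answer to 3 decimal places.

0.316

The sequences differ at 8 of 31 sites (5, 7, 10, 12, 19, 22, 24, 30), so p = 8/31 ≈ 0.258065.
d = −(3/4) ln(1 − 4p/3) = −0.75 ln(1 − 0.344087) = −0.75 ln(0.655913)
  = −0.75 × (-0.421727) = 0.316295 substitutions/site.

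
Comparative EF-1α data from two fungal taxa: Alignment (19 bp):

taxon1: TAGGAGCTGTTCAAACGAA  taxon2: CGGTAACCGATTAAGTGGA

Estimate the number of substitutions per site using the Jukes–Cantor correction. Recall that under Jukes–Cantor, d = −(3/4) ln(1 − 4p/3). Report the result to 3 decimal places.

The sequences differ at 10 of 19 sites (1, 2, 4, 6, 8, 10, 12, 15, 16, 18), so p = 10/19 ≈ 0.526316.
d = −(3/4) ln(1 − 4p/3) = −0.75 ln(1 − 0.701755) = −0.75 ln(0.298245)
  = −0.75 × (-1.209840) = 0.907380 substitutions/site.

0.907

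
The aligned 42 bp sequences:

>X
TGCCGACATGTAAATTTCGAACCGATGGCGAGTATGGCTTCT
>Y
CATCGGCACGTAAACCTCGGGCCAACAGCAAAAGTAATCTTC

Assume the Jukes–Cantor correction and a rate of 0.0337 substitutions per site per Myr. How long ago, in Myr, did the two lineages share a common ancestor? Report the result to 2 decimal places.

13.34

The sequences differ at 22 of 42 sites, so p = 22/42 ≈ 0.52381.
d = −(3/4) ln(1 − 4p/3) = −0.75 ln(1 − 0.698413) = −0.75 ln(0.301587)
  = −0.75 × (-1.198697) = 0.899023 substitutions/site.
Under a molecular clock d = 2μt, so t = d/(2μ) = 0.899023 / (2 × 0.0337) = 13.34 Myr.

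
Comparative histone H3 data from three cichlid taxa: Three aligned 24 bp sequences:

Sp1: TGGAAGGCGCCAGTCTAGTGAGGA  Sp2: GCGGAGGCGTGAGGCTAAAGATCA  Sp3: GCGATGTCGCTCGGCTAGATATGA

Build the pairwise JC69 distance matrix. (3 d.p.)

d(Sp1,Sp2) = 0.608, d(Sp1,Sp3) = 0.608, d(Sp2,Sp3) = 0.520

Sp1–Sp2: 10/24 sites differ → p ≈ 0.416667, d = −0.75 ln(1 − 0.555556) = 0.608198 ≈ 0.608.
Sp1–Sp3: 10/24 sites differ → p ≈ 0.416667, d = −0.75 ln(1 − 0.555556) = 0.608198 ≈ 0.608.
Sp2–Sp3: 9/24 sites differ → p = 0.375, d = −0.75 ln(1 − 0.5) = 0.519860 ≈ 0.520.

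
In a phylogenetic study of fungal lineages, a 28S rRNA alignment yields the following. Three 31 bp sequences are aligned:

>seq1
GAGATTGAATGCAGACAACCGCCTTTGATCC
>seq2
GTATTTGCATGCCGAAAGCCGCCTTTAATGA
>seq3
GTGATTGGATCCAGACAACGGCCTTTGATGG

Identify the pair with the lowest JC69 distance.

seq1 and seq3

seq1–seq2: 10/31 differ, p = 0.323, d = 0.422.
seq1–seq3: 6/31 differ, p = 0.194, d = 0.224.
seq2–seq3: 10/31 differ, p = 0.323, d = 0.422.
The smallest distance is between seq1 and seq3.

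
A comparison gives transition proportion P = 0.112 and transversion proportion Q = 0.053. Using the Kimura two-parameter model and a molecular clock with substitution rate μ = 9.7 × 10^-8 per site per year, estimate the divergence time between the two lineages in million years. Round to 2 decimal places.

0.98

Under the Kimura two-parameter model, d = −½ ln(1 − 2P − Q) − ¼ ln(1 − 2Q).
1 − 2P − Q = 0.723, giving −½ ln(0.723) = 0.162173.
1 − 2Q = 0.894, giving −¼ ln(0.894) = 0.028012.
d = 0.162173 + 0.028012 = 0.190185.
Under a molecular clock d = 2μt, so t = d/(2μ) = 0.190185 / (2 × 9.7 × 10^-8) = 0.98 million years.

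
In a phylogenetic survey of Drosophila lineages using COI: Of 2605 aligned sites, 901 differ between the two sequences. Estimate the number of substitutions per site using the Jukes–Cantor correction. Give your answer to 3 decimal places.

0.464

p = 901/2605 ≈ 0.345873.
d = −(3/4) ln(1 − 4p/3) = −0.75 ln(1 − 0.461164) = −0.75 ln(0.538836)
  = −0.75 × (-0.618344) = 0.463758 substitutions/site.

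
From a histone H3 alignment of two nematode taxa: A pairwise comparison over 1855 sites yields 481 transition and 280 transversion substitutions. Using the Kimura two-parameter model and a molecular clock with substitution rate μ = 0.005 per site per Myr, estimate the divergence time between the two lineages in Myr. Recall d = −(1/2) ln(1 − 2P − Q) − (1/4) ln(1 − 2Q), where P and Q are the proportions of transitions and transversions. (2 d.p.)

P = 481/1855 ≈ 0.259299 and Q = 280/1855 ≈ 0.150943.
Under the Kimura two-parameter model, d = −½ ln(1 − 2P − Q) − ¼ ln(1 − 2Q).
1 − 2P − Q = 0.330459, giving −½ ln(0.330459) = 0.553636.
1 − 2Q = 0.698114, giving −¼ ln(0.698114) = 0.089843.
d = 0.553636 + 0.089843 = 0.643479.
Under a molecular clock d = 2μt, so t = d/(2μ) = 0.643479 / (2 × 0.005) = 64.35 Myr.

64.35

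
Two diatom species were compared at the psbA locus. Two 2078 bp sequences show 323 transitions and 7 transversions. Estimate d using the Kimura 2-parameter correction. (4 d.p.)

0.1903

P = 323/2078 ≈ 0.155438 and Q = 7/2078 ≈ 0.003369.
Under the Kimura two-parameter model, d = −½ ln(1 − 2P − Q) − ¼ ln(1 − 2Q).
1 − 2P − Q = 0.685755, giving −½ ln(0.685755) = 0.188617.
1 − 2Q = 0.993262, giving −¼ ln(0.993262) = 0.001690.
d = 0.188617 + 0.001690 = 0.190307.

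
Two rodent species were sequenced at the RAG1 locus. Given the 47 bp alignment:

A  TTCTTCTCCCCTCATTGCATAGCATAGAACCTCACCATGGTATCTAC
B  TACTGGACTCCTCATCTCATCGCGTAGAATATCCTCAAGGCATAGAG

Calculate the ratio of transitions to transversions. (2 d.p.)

Transitions are A↔G and C↔T; transversions are all other mismatches.
Transitions: 6. Transversions: 12.
R = 6/12 = 0.50.

0.50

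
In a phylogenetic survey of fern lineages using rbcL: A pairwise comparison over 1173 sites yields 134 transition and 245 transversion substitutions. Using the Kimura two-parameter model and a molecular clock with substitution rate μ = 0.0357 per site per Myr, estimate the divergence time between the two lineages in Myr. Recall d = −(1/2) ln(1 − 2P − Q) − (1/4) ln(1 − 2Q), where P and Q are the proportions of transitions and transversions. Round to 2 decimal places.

P = 134/1173 ≈ 0.114237 and Q = 245/1173 ≈ 0.208866.
Under the Kimura two-parameter model, d = −½ ln(1 − 2P − Q) − ¼ ln(1 − 2Q).
1 − 2P − Q = 0.56266, giving −½ ln(0.56266) = 0.287540.
1 − 2Q = 0.582268, giving −¼ ln(0.582268) = 0.135206.
d = 0.287540 + 0.135206 = 0.422746.
Under a molecular clock d = 2μt, so t = d/(2μ) = 0.422746 / (2 × 0.0357) = 5.92 Myr.

5.92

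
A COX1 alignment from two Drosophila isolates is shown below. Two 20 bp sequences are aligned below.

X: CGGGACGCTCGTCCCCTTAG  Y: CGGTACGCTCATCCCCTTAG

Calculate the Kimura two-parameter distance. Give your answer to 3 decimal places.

Of 20 sites, 1 differences are transitions and 1 are transversions, so P = 1/20 = 0.05 and Q = 1/20 = 0.05.
Under the Kimura two-parameter model, d = −½ ln(1 − 2P − Q) − ¼ ln(1 − 2Q).
1 − 2P − Q = 0.85, giving −½ ln(0.85) = 0.081259.
1 − 2Q = 0.9, giving −¼ ln(0.9) = 0.026340.
d = 0.081259 + 0.026340 = 0.107599.

0.108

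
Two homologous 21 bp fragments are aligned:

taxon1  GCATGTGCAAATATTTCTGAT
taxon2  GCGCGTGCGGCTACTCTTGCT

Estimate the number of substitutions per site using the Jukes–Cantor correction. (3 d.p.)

The sequences differ at 9 of 21 sites (3, 4, 9, 10, 11, 14, 16, 17, 20), so p = 9/21 ≈ 0.428571.
d = −(3/4) ln(1 − 4p/3) = −0.75 ln(1 − 0.571428) = −0.75 ln(0.428572)
  = −0.75 × (-0.847297) = 0.635473 substitutions/site.

0.635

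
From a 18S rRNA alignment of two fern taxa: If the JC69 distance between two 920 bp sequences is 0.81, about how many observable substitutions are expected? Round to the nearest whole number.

Invert JC69: p = (3/4)(1 − e^(−4d/3)) = 0.75 × (1 − e^(-1.08)) = 0.75 × (1 − 0.339596) = 0.495303.
Expected differing sites = pL ≈ 0.495303 × 920 = 455.67876 ≈ 456.

456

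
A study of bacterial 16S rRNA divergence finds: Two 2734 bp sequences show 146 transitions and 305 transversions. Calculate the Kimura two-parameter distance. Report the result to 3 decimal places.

0.186

P = 146/2734 ≈ 0.053402 and Q = 305/2734 ≈ 0.111558.
Under the Kimura two-parameter model, d = −½ ln(1 − 2P − Q) − ¼ ln(1 − 2Q).
1 − 2P − Q = 0.781638, giving −½ ln(0.781638) = 0.123182.
1 − 2Q = 0.776884, giving −¼ ln(0.776884) = 0.063116.
d = 0.123182 + 0.063116 = 0.186298.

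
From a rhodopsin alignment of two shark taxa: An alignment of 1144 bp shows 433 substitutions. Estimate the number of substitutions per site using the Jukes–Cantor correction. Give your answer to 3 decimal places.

0.527

p = 433/1144 ≈ 0.378497.
d = −(3/4) ln(1 − 4p/3) = −0.75 ln(1 − 0.504663) = −0.75 ln(0.495337)
  = −0.75 × (-0.702517) = 0.526888 substitutions/site.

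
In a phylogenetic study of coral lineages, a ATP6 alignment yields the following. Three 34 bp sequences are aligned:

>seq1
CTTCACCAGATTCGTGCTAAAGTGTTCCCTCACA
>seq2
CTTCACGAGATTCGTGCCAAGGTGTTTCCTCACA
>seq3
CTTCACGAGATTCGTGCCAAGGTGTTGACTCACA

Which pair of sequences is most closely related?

seq1–seq2: 4/34 differ, p = 0.118, d = 0.128.
seq1–seq3: 5/34 differ, p = 0.147, d = 0.164.
seq2–seq3: 2/34 differ, p = 0.059, d = 0.061.
The smallest distance is between seq2 and seq3.

seq2 and seq3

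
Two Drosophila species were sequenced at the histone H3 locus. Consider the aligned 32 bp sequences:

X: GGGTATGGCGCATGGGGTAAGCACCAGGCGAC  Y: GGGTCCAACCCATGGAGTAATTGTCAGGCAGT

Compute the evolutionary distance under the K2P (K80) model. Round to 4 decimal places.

0.6862

Of 32 sites, 10 differences are transitions and 3 are transversions, so P = 10/32 = 0.3125 and Q = 3/32 = 0.09375.
Under the Kimura two-parameter model, d = −½ ln(1 − 2P − Q) − ¼ ln(1 − 2Q).
1 − 2P − Q = 0.28125, giving −½ ln(0.28125) = 0.634256.
1 − 2Q = 0.8125, giving −¼ ln(0.8125) = 0.051910.
d = 0.634256 + 0.051910 = 0.686166.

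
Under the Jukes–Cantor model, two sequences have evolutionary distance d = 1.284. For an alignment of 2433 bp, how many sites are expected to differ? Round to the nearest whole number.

Invert JC69: p = (3/4)(1 − e^(−4d/3)) = 0.75 × (1 − e^(-1.712)) = 0.75 × (1 − 0.180504) = 0.614622.
Expected differing sites = pL ≈ 0.614622 × 2433 = 1495.375326 ≈ 1495.

1495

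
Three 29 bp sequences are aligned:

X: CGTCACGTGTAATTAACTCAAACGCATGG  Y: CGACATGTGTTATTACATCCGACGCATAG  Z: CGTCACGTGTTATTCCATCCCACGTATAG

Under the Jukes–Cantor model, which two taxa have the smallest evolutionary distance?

Y and Z

X–Y: 8/29 differ, p = 0.276, d = 0.344.
X–Z: 8/29 differ, p = 0.276, d = 0.344.
Y–Z: 5/29 differ, p = 0.172, d = 0.196.
The smallest distance is between Y and Z.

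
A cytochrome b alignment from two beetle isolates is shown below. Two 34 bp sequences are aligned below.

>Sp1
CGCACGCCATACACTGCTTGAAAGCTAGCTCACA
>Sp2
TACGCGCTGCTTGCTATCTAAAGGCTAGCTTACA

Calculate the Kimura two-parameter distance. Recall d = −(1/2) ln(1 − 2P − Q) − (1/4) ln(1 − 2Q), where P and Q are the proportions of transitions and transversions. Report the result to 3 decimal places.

Of 34 sites, 14 differences are transitions and 1 are transversions, so P = 14/34 ≈ 0.411765 and Q = 1/34 ≈ 0.029412.
Under the Kimura two-parameter model, d = −½ ln(1 − 2P − Q) − ¼ ln(1 − 2Q).
1 − 2P − Q = 0.147058, giving −½ ln(0.147058) = 0.958464.
1 − 2Q = 0.941176, giving −¼ ln(0.941176) = 0.015156.
d = 0.958464 + 0.015156 = 0.973620.

0.974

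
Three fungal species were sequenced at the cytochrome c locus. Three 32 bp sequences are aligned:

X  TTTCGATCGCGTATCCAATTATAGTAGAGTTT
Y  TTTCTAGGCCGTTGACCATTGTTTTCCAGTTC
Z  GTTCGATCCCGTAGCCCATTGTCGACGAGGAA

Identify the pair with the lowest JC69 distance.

X–Y: 14/32 differ, p = 0.438, d = 0.657.
X–Z: 11/32 differ, p = 0.344, d = 0.460.
Y–Z: 13/32 differ, p = 0.406, d = 0.585.
The smallest distance is between X and Z.

X and Z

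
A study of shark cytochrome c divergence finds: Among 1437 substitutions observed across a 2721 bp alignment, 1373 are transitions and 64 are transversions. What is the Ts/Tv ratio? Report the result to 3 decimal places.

R = 1373/64 = 21.453125 ≈ 21.453 (to 3 d.p.).

21.453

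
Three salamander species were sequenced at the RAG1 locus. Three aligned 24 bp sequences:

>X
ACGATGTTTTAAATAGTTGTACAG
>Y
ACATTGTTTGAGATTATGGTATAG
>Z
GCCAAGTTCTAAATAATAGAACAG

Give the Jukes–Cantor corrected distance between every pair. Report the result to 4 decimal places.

X–Y: 8/24 sites differ → p ≈ 0.333333, d = −0.75 ln(1 − 0.444444) = 0.440839 ≈ 0.4408.
X–Z: 7/24 sites differ → p ≈ 0.291667, d = −0.75 ln(1 − 0.388889) = 0.369358 ≈ 0.3694.
Y–Z: 11/24 sites differ → p ≈ 0.458333, d = −0.75 ln(1 − 0.611111) = 0.708346 ≈ 0.7083.

d(X,Y) = 0.4408, d(X,Z) = 0.3694, d(Y,Z) = 0.7083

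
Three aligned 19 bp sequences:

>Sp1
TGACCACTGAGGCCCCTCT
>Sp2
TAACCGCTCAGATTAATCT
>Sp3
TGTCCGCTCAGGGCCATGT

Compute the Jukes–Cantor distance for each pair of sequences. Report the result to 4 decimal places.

d(Sp1,Sp2) = 0.6181, d(Sp1,Sp3) = 0.4099, d(Sp2,Sp3) = 0.5068

Sp1–Sp2: 8/19 sites differ → p ≈ 0.421053, d = −0.75 ln(1 − 0.561404) = 0.618132 ≈ 0.6181.
Sp1–Sp3: 6/19 sites differ → p ≈ 0.315789, d = −0.75 ln(1 − 0.421052) = 0.409907 ≈ 0.4099.
Sp2–Sp3: 7/19 sites differ → p ≈ 0.368421, d = −0.75 ln(1 − 0.491228) = 0.506816 ≈ 0.5068.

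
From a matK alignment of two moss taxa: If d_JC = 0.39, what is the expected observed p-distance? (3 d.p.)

0.304

p = (3/4)(1 − e^(−4d/3)) = 0.75 × (1 − e^(-0.52)) = 0.75 × (1 − 0.594521) = 0.304109.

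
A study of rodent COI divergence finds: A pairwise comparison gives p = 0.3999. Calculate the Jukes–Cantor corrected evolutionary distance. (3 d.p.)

0.571

d = −(3/4) ln(1 − 4p/3) = −0.75 ln(1 − 0.5332) = −0.75 ln(0.4668)
  = −0.75 × (-0.761854) = 0.571391 substitutions/site.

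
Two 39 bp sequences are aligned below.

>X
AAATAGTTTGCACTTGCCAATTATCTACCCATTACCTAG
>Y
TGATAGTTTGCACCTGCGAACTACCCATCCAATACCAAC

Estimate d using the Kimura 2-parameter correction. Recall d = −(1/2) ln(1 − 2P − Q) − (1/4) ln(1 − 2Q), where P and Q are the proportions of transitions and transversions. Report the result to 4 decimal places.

0.3603

Of 39 sites, 6 differences are transitions and 5 are transversions, so P = 6/39 ≈ 0.153846 and Q = 5/39 ≈ 0.128205.
Under the Kimura two-parameter model, d = −½ ln(1 − 2P − Q) − ¼ ln(1 − 2Q).
1 − 2P − Q = 0.564103, giving −½ ln(0.564103) = 0.286259.
1 − 2Q = 0.74359, giving −¼ ln(0.74359) = 0.074066.
d = 0.286259 + 0.074066 = 0.360325.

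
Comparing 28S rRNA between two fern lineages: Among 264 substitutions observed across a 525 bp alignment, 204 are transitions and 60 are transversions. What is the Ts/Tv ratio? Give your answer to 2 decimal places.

3.40

R = 204/60 = 3.40.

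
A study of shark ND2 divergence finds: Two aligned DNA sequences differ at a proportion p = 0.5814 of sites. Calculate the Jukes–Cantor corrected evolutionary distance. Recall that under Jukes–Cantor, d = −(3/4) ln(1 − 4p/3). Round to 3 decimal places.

1.119

d = −(3/4) ln(1 − 4p/3) = −0.75 ln(1 − 0.7752) = −0.75 ln(0.2248)
  = −0.75 × (-1.492544) = 1.119408 substitutions/site.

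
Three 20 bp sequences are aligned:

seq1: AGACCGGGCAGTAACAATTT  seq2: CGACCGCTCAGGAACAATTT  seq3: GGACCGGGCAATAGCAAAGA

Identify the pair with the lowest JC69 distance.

seq1–seq2: 4/20 differ, p = 0.200, d = 0.233.
seq1–seq3: 6/20 differ, p = 0.300, d = 0.383.
seq2–seq3: 9/20 differ, p = 0.450, d = 0.687.
The smallest distance is between seq1 and seq2.

seq1 and seq2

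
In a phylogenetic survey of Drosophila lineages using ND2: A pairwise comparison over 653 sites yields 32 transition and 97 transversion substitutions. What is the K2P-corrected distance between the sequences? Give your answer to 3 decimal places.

P = 32/653 ≈ 0.049005 and Q = 97/653 ≈ 0.148545.
Under the Kimura two-parameter model, d = −½ ln(1 − 2P − Q) − ¼ ln(1 − 2Q).
1 − 2P − Q = 0.753445, giving −½ ln(0.753445) = 0.141550.
1 − 2Q = 0.70291, giving −¼ ln(0.70291) = 0.088132.
d = 0.141550 + 0.088132 = 0.229682.

0.230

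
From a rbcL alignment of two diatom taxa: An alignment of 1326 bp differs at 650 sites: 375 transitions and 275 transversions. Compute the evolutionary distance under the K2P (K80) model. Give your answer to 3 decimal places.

P = 375/1326 ≈ 0.282805 and Q = 275/1326 ≈ 0.207391.
Under the Kimura two-parameter model, d = −½ ln(1 − 2P − Q) − ¼ ln(1 − 2Q).
1 − 2P − Q = 0.226999, giving −½ ln(0.226999) = 0.741405.
1 − 2Q = 0.585218, giving −¼ ln(0.585218) = 0.133943.
d = 0.741405 + 0.133943 = 0.875348.

0.875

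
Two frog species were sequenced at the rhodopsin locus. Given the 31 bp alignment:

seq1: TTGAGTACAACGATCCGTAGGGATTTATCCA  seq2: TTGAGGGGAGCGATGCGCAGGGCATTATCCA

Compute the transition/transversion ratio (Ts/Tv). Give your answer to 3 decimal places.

Transitions are A↔G and C↔T; transversions are all other mismatches.
Transitions: 3. Transversions: 5.
R = 3/5 = 0.600.

0.600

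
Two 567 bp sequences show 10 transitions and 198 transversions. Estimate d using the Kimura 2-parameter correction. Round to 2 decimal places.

0.54

P = 10/567 ≈ 0.017637 and Q = 198/567 ≈ 0.349206.
Under the Kimura two-parameter model, d = −½ ln(1 − 2P − Q) − ¼ ln(1 − 2Q).
1 − 2P − Q = 0.61552, giving −½ ln(0.61552) = 0.242644.
1 − 2Q = 0.301588, giving −¼ ln(0.301588) = 0.299673.
d = 0.242644 + 0.299673 = 0.542317.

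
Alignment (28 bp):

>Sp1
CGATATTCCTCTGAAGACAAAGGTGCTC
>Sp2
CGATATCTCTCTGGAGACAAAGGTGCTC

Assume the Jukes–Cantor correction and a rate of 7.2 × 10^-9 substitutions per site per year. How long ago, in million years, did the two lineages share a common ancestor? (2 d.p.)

The sequences differ at 3 of 28 sites (7, 8, 14), so p = 3/28 ≈ 0.107143.
d = −(3/4) ln(1 − 4p/3) = −0.75 ln(1 − 0.142857) = −0.75 ln(0.857143)
  = −0.75 × (-0.154151) = 0.115613 substitutions/site.
Under a molecular clock d = 2μt, so t = d/(2μ) = 0.115613 / (2 × 7.2 × 10^-9) = 8.03 million years.

8.03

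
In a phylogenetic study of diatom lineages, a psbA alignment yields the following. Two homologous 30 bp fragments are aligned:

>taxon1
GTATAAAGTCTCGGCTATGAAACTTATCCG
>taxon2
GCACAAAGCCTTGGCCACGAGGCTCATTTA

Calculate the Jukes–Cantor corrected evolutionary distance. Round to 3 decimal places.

The sequences differ at 12 of 30 sites, so p = 12/30 = 0.4.
d = −(3/4) ln(1 − 4p/3) = −0.75 ln(1 − 0.533333) = −0.75 ln(0.466667)
  = −0.75 × (-0.762139) = 0.571604 substitutions/site.

0.572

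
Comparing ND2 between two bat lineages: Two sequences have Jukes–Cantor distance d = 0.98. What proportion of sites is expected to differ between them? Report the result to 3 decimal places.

p = (3/4)(1 − e^(−4d/3)) = 0.75 × (1 − e^(-1.306667)) = 0.75 × (1 − 0.270721) = 0.546959.

0.547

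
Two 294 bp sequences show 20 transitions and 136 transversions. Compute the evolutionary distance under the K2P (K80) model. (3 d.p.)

P = 20/294 ≈ 0.068027 and Q = 136/294 ≈ 0.462585.
Under the Kimura two-parameter model, d = −½ ln(1 − 2P − Q) − ¼ ln(1 − 2Q).
1 − 2P − Q = 0.401361, giving −½ ln(0.401361) = 0.456447.
1 − 2Q = 0.07483, giving −¼ ln(0.07483) = 0.648134.
d = 0.456447 + 0.648134 = 1.104581.

1.105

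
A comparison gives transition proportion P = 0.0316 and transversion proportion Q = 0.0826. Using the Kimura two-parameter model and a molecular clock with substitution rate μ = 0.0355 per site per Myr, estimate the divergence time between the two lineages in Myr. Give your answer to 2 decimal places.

1.75

Under the Kimura two-parameter model, d = −½ ln(1 − 2P − Q) − ¼ ln(1 − 2Q).
1 − 2P − Q = 0.8542, giving −½ ln(0.8542) = 0.078795.
1 − 2Q = 0.8348, giving −¼ ln(0.8348) = 0.045141.
d = 0.078795 + 0.045141 = 0.123936.
Under a molecular clock d = 2μt, so t = d/(2μ) = 0.123936 / (2 × 0.0355) = 1.75 Myr.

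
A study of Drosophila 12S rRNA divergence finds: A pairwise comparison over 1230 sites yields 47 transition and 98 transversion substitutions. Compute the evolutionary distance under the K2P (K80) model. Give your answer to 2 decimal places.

0.13

P = 47/1230 ≈ 0.038211 and Q = 98/1230 ≈ 0.079675.
Under the Kimura two-parameter model, d = −½ ln(1 − 2P − Q) − ¼ ln(1 − 2Q).
1 − 2P − Q = 0.843903, giving −½ ln(0.843903) = 0.084859.
1 − 2Q = 0.84065, giving −¼ ln(0.84065) = 0.043395.
d = 0.084859 + 0.043395 = 0.128254.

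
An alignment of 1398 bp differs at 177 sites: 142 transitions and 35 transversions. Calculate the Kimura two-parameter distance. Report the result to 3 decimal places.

0.142

P = 142/1398 ≈ 0.101574 and Q = 35/1398 ≈ 0.025036.
Under the Kimura two-parameter model, d = −½ ln(1 − 2P − Q) − ¼ ln(1 − 2Q).
1 − 2P − Q = 0.771816, giving −½ ln(0.771816) = 0.129505.
1 − 2Q = 0.949928, giving −¼ ln(0.949928) = 0.012842.
d = 0.129505 + 0.012842 = 0.142347.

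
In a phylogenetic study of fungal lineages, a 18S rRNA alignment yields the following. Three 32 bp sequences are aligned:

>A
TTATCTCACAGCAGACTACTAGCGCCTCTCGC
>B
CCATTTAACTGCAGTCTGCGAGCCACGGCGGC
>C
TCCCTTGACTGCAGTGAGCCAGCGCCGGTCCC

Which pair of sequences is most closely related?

B and C

A–B: 14/32 differ, p = 0.438, d = 0.657.
A–C: 14/32 differ, p = 0.438, d = 0.657.
B–C: 12/32 differ, p = 0.375, d = 0.520.
The smallest distance is between B and C.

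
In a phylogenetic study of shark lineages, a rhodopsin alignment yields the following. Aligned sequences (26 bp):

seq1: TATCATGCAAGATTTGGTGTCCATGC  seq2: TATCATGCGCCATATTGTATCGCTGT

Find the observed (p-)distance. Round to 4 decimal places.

0.3462

The sequences differ at 9 of 26 positions (sites 9, 10, 11, 14, 16, 19, 22, 23, 26).
p = 9/26 = 0.346153… ≈ 0.3462 (to 4 d.p.).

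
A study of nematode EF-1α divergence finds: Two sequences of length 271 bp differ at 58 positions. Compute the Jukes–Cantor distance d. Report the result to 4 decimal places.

p = 58/271 ≈ 0.214022.
d = −(3/4) ln(1 − 4p/3) = −0.75 ln(1 − 0.285363) = −0.75 ln(0.714637)
  = −0.75 × (-0.335981) = 0.251986 substitutions/site.

0.2520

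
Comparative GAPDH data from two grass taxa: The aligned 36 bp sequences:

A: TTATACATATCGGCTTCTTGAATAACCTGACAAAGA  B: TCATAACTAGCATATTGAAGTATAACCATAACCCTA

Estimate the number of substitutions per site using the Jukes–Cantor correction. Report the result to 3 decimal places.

0.824

The sequences differ at 18 of 36 sites, so p = 18/36 = 0.5.
d = −(3/4) ln(1 − 4p/3) = −0.75 ln(1 − 0.666667) = −0.75 ln(0.333333)
  = −0.75 × (-1.098613) = 0.823960 substitutions/site.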